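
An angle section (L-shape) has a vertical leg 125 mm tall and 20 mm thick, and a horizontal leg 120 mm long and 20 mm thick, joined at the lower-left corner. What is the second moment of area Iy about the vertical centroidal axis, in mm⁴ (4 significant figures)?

Split into non-overlapping primitives; take the origin at the lower-left of the bounding box.
Vertical leg: 20 × 125, A = 2 500 mm², x = 10 mm, Ī = 83333.3 mm⁴.
Horizontal leg (remainder): 100 × 20, A = 2 000 mm², x = 70 mm, Ī = 1 666 667 mm⁴.
Centroid: x̄ = ΣA·x / ΣA = 36.6667 mm.
Transfer each piece to the vertical centroidal axis using Ī + A·d² with d = x − 36.6667:
  vertical leg: d = -26.6667 mm → contributes +1 861 111 mm⁴
  horizontal leg (remainder): d = 33.3333 mm → contributes +3 888 889 mm⁴
Total I = 5 750 000 mm⁴.

Iy ≈ 5.750 × 10⁶ mm⁴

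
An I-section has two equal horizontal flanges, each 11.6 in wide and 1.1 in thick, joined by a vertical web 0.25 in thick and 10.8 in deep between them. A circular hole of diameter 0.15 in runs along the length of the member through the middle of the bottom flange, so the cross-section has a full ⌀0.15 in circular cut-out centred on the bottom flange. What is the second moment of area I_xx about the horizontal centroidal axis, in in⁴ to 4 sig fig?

I_xx ≈ 931.7 in⁴

Treat the section as a set of non-overlapping primitives; coordinates are from the bounding-box lower-left.
Bottom flange: 11.6 × 1.1, A = 12.76 in², y = 0.55 in, Ī = 1.28663 in⁴.
Web: 0.25 × 10.8, A = 2.7 in², y = 6.5 in, Ī = 26.244 in⁴.
Top flange: 11.6 × 1.1, A = 12.76 in², y = 12.45 in, Ī = 1.28663 in⁴.
Hole (subtracted): ⌀0.15, A = 0.0176715 in², y = 0.55 in, Ī = 0.0000248505 in⁴.
Centroid: ȳ = ΣA·y / ΣA = 6.50373 in.
Transfer each piece to the horizontal centroidal axis using Ī + A·d² with d = y − 6.50373:
  bottom flange: d = -5.95373 in → contributes +453.589 in⁴
  web: d = -0.00372824 in → contributes +26.244 in⁴
  top flange: d = 5.94627 in → contributes +452.457 in⁴
  hole: d = -5.95373 in → contributes −0.626423 in⁴
Total I = 931.663 in⁴.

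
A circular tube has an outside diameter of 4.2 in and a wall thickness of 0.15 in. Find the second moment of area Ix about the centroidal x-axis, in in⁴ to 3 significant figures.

Ix ≈ 3.92 in⁴

Split into non-overlapping primitives; take the origin at the lower-left of the bounding box.
Outer circle: ⌀4.2, A = 13.854 in², y = 2.1 in, Ī = 15.275 in⁴.
Bore (subtracted): ⌀3.9, A = 11.946 in², y = 2.1 in, Ī = 11.356 in⁴.
By symmetry the centroid is at mid-height, ȳ = 2.1 in.
All pieces are centred on the centroidal x-axis, so I = ΣĪ (holes subtracted) = 3.9184 in⁴.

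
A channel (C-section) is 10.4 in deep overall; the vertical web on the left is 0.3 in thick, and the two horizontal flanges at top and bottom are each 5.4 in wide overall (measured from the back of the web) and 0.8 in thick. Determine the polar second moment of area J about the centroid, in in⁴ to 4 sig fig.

Decompose the section into non-overlapping parts with the origin at the bottom-left of its bounding rectangle.
Web: 0.3 × 10.4, A = 3.12 in², y = 5.2 in, Ī = 28.1216 in⁴.
Top flange (beyond web): 5.1 × 0.8, A = 4.08 in², y = 10 in, Ī = 0.2176 in⁴.
Bottom flange (beyond web): 5.1 × 0.8, A = 4.08 in², y = 0.4 in, Ī = 0.2176 in⁴.
By symmetry the centroid is at mid-height, ȳ = 5.2 in.
Transfer each piece to the centroidal x-axis using Ī + A·d² with d = y − 5.2:
  web: d = 0 in → contributes +28.1216 in⁴
  top flange (beyond web): d = 4.8 in → contributes +94.2208 in⁴
  bottom flange (beyond web): d = -4.8 in → contributes +94.2208 in⁴
Total I = 216.563 in⁴.
For the y-axis: x̄ = 2.10319 in.
Repeating about the centroidal y-axis gives I_y = 34.1639 in⁴.
Polar second moment: J = I_x + I_y = 250.727 in⁴.

J ≈ 250.7 in⁴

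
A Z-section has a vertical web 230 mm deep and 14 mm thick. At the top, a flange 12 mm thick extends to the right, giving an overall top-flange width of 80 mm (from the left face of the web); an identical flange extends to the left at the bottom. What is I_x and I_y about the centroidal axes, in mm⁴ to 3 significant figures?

Treat the section as a set of non-overlapping primitives; coordinates are from the bounding-box lower-left.
Web: 14 × 230, A = 3 220 mm², y = 115 mm, Ī = 14 194 833 mm⁴.
Top flange (beyond web): 66 × 12, A = 792 mm², y = 224 mm, Ī = 9 504 mm⁴.
Bottom flange (beyond web): 66 × 12, A = 792 mm², y = 6 mm, Ī = 9 504 mm⁴.
Centroid: ȳ = ΣA·y / ΣA = 115 mm.
Transfer each piece to the centroidal x-axis using Ī + A·d² with d = y − 115:
  web: d = 0 mm → contributes +14 194 833 mm⁴
  top flange (beyond web): d = 109 mm → contributes +9 419 256 mm⁴
  bottom flange (beyond web): d = -109 mm → contributes +9 419 256 mm⁴
Total I = 33 033 345 mm⁴.
For the y-axis: x̄ = 73 mm.
Repeating about the centroidal y-axis gives I_y = 3 161 985 mm⁴.

I_x ≈ 3.30 × 10⁷ mm⁴, I_y ≈ 3.16 × 10⁶ mm⁴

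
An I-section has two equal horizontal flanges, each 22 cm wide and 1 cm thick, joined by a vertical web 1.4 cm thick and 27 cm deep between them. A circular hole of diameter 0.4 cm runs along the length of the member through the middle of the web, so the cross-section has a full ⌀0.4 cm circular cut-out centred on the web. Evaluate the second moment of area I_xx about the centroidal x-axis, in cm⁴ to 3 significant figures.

I_xx ≈ 1.09 × 10⁴ cm⁴

Decompose the section into non-overlapping parts with the origin at the bottom-left of its bounding rectangle.
Bottom flange: 22 × 1, A = 22 cm², y = 0.5 cm, Ī = 1.8333 cm⁴.
Web: 1.4 × 27, A = 37.8 cm², y = 14.5 cm, Ī = 2296.4 cm⁴.
Top flange: 22 × 1, A = 22 cm², y = 28.5 cm, Ī = 1.8333 cm⁴.
Hole (subtracted): ⌀0.4, A = 0.12566 cm², y = 14.5 cm, Ī = 0.0012566 cm⁴.
By symmetry the centroid is at mid-height, ȳ = 14.5 cm.
Transfer each piece to the centroidal x-axis using Ī + A·d² with d = y − 14.5:
  bottom flange: d = -14 cm → contributes +4313.8 cm⁴
  web: d = 0 cm → contributes +2296.4 cm⁴
  top flange: d = 14 cm → contributes +4313.8 cm⁴
  hole: d = 0 cm → contributes −0.0012566 cm⁴
Total I = 10 924 cm⁴.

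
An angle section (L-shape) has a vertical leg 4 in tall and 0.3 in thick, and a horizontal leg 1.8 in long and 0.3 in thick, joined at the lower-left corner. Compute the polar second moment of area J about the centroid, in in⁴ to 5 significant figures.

Treat the section as a set of non-overlapping primitives; coordinates are from the bounding-box lower-left.
Vertical leg: 0.3 × 4, A = 1.2 in², y = 2 in, Ī = 1.6 in⁴.
Horizontal leg (remainder): 1.5 × 0.3, A = 0.45 in², y = 0.15 in, Ī = 0.003375 in⁴.
Centroid: ȳ = ΣA·y / ΣA = 1.495455 in.
Transfer each piece to the centroidal x-axis using Ī + A·d² with d = y − 1.495455:
  vertical leg: d = 0.5045455 in → contributes +1.905479 in⁴
  horizontal leg (remainder): d = -1.345455 in → contributes +0.8179866 in⁴
Total I = 2.723466 in⁴.
For the y-axis: x̄ = 0.3954545 in.
Repeating about the centroidal y-axis gives I_y = 0.3584659 in⁴.
Polar second moment: J = I_x + I_y = 3.081932 in⁴.

J ≈ 3.0819 in⁴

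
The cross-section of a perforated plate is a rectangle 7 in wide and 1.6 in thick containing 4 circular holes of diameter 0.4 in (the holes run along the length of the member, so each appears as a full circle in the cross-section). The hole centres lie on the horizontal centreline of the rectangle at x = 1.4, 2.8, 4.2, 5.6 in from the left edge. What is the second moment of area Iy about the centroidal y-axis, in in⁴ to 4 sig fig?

Iy ≈ 44.50 in⁴

Treat the section as a set of non-overlapping primitives; coordinates are from the bounding-box lower-left.
Plate: 7 × 1.6, A = 11.2 in², x = 3.5 in, Ī = 45.7333 in⁴.
Hole 1 (subtracted): ⌀0.4, A = 0.125664 in², x = 1.4 in, Ī = 0.00125664 in⁴.
Hole 2 (subtracted): ⌀0.4, A = 0.125664 in², x = 2.8 in, Ī = 0.00125664 in⁴.
Hole 3 (subtracted): ⌀0.4, A = 0.125664 in², x = 4.2 in, Ī = 0.00125664 in⁴.
Hole 4 (subtracted): ⌀0.4, A = 0.125664 in², x = 5.6 in, Ī = 0.00125664 in⁴.
By symmetry the centroid is at mid-width, x̄ = 3.5 in.
Transfer each piece to the centroidal y-axis using Ī + A·d² with d = x − 3.5:
  plate: d = 0 in → contributes +45.7333 in⁴
  hole 1: d = -2.1 in → contributes −0.555434 in⁴
  hole 2: d = -0.7 in → contributes −0.0628319 in⁴
  hole 3: d = 0.7 in → contributes −0.0628319 in⁴
  hole 4: d = 2.1 in → contributes −0.555434 in⁴
Total I = 44.4968 in⁴.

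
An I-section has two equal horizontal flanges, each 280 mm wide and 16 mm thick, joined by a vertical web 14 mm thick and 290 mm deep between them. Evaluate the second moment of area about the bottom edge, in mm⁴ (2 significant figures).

I_base ≈ 5.8 × 10⁸ mm⁴

Break the section into simple shapes (no overlaps), measuring from the bottom-left corner of the bounding box.
Bottom flange: 280 × 16, A = 4 480 mm², y = 8 mm, Ī = 95 573 mm⁴.
Web: 14 × 290, A = 4 060 mm², y = 161 mm, Ī = 28 453 833 mm⁴.
Top flange: 280 × 16, A = 4 480 mm², y = 314 mm, Ī = 95 573 mm⁴.
Transfer each piece to the bottom edge using Ī + A·d² with d = y − 0:
  bottom flange: d = 8 mm → contributes +382 293 mm⁴
  web: d = 161 mm → contributes +133 693 093 mm⁴
  top flange: d = 314 mm → contributes +441 805 653 mm⁴
Total I = 575 881 040 mm⁴.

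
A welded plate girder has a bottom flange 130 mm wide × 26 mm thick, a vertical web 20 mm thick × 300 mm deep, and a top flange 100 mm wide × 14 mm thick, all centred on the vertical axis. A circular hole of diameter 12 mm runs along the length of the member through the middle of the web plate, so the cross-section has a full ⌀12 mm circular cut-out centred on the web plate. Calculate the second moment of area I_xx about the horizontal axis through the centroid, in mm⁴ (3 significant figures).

I_xx ≈ 1.59 × 10⁸ mm⁴

Treat the section as a set of non-overlapping primitives; coordinates are from the bounding-box lower-left.
Bottom plate: 130 × 26, A = 3 380 mm², y = 13 mm, Ī = 190 407 mm⁴.
Web plate: 20 × 300, A = 6 000 mm², y = 176 mm, Ī = 45 000 000 mm⁴.
Top plate: 100 × 14, A = 1 400 mm², y = 333 mm, Ī = 22 867 mm⁴.
Hole (subtracted): ⌀12, A = 113.1 mm², y = 176 mm, Ī = 1017.9 mm⁴.
Centroid: ȳ = ΣA·y / ΣA = 144.96 mm.
Transfer each piece to the horizontal axis through the centroid using Ī + A·d² with d = y − 144.96:
  bottom plate: d = -131.96 mm → contributes +59 044 549 mm⁴
  web plate: d = 31.044 mm → contributes +50 782 263 mm⁴
  top plate: d = 188.04 mm → contributes +49 527 467 mm⁴
  hole: d = 31.044 mm → contributes −110 011 mm⁴
Total I = 159 244 269 mm⁴.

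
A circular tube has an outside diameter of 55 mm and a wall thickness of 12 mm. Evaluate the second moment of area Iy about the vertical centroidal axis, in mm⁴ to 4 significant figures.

Iy ≈ 4.038 × 10⁵ mm⁴

Split into non-overlapping primitives; take the origin at the lower-left of the bounding box.
Outer circle: ⌀55, A = 2375.83 mm², x = 27.5 mm, Ī = 449 180 mm⁴.
Bore (subtracted): ⌀31, A = 754.768 mm², x = 27.5 mm, Ī = 45333.2 mm⁴.
By symmetry the centroid is at mid-width, x̄ = 27.5 mm.
All pieces are centred on the vertical centroidal axis, so I = ΣĪ (holes subtracted) = 403 847 mm⁴.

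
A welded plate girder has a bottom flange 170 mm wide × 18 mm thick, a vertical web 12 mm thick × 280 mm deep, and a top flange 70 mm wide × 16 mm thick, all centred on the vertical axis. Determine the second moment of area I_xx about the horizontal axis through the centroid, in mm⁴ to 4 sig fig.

I_xx ≈ 1.034 × 10⁸ mm⁴

Treat the section as a set of non-overlapping primitives; coordinates are from the bounding-box lower-left.
Bottom plate: 170 × 18, A = 3 060 mm², y = 9 mm, Ī = 82 620 mm⁴.
Web plate: 12 × 280, A = 3 360 mm², y = 158 mm, Ī = 21 952 000 mm⁴.
Top plate: 70 × 16, A = 1 120 mm², y = 306 mm, Ī = 23893.3 mm⁴.
Centroid: ȳ = ΣA·y / ΣA = 119.515 mm.
Transfer each piece to the horizontal axis through the centroid using Ī + A·d² with d = y − 119.515:
  bottom plate: d = -110.515 mm → contributes +37 455 852 mm⁴
  web plate: d = 38.4854 mm → contributes +26 928 586 mm⁴
  top plate: d = 186.485 mm → contributes +38 973 919 mm⁴
Total I = 103 358 357 mm⁴.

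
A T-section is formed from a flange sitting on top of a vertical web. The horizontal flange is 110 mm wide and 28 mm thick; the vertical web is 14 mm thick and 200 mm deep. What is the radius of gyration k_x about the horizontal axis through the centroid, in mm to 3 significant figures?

k_x ≈ 69.7 mm

Decompose the section into non-overlapping parts with the origin at the bottom-left of its bounding rectangle.
Flange: 110 × 28, A = 3 080 mm², y = 214 mm, Ī = 201 227 mm⁴.
Web: 14 × 200, A = 2 800 mm², y = 100 mm, Ī = 9 333 333 mm⁴.
Centroid: ȳ = ΣA·y / ΣA = 159.71 mm.
Transfer each piece to the horizontal axis through the centroid using Ī + A·d² with d = y − 159.71:
  flange: d = 54.286 mm → contributes +9 277 798 mm⁴
  web: d = -59.714 mm → contributes +19 317 562 mm⁴
Total I = 28 595 360 mm⁴.
Radius of gyration: k = √(I/A) = √(28 595 360 / 5 880) = 69.736 mm.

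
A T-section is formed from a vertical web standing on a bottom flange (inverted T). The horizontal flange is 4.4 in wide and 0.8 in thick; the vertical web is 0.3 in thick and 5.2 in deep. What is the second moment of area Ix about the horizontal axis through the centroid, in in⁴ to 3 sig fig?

Treat the section as a set of non-overlapping primitives; coordinates are from the bounding-box lower-left.
Flange: 4.4 × 0.8, A = 3.52 in², y = 0.4 in, Ī = 0.18773 in⁴.
Web: 0.3 × 5.2, A = 1.56 in², y = 3.4 in, Ī = 3.5152 in⁴.
Centroid: ȳ = ΣA·y / ΣA = 1.3213 in.
Transfer each piece to the horizontal axis through the centroid using Ī + A·d² with d = y − 1.3213:
  flange: d = -0.92126 in → contributes +3.1752 in⁴
  web: d = 2.0787 in → contributes +10.256 in⁴
Total I = 13.431 in⁴.

Ix ≈ 13.4 in⁴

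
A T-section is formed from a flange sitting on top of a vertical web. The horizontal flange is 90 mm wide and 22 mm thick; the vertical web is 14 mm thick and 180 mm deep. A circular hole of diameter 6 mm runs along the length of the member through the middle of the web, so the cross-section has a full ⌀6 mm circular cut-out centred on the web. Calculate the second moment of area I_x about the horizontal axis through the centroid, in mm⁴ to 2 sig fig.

I_x ≈ 1.8 × 10⁷ mm⁴

Split into non-overlapping primitives; take the origin at the lower-left of the bounding box.
Flange: 90 × 22, A = 1 980 mm², y = 191 mm, Ī = 79 860 mm⁴.
Web: 14 × 180, A = 2 520 mm², y = 90 mm, Ī = 6 804 000 mm⁴.
Hole (subtracted): ⌀6, A = 28.27 mm², y = 90 mm, Ī = 63.62 mm⁴.
Centroid: ȳ = ΣA·y / ΣA = 134.7 mm.
Transfer each piece to the horizontal axis through the centroid using Ī + A·d² with d = y − 134.7:
  flange: d = 56.28 mm → contributes +6 351 167 mm⁴
  web: d = -44.72 mm → contributes +11 843 917 mm⁴
  hole: d = -44.72 mm → contributes −56 611 mm⁴
Total I = 18 138 473 mm⁴.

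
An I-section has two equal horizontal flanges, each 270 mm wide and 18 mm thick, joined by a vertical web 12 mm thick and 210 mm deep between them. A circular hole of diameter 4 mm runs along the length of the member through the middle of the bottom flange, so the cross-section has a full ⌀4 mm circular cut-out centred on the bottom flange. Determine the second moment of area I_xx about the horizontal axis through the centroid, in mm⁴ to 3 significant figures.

Decompose the section into non-overlapping parts with the origin at the bottom-left of its bounding rectangle.
Bottom flange: 270 × 18, A = 4 860 mm², y = 9 mm, Ī = 131 220 mm⁴.
Web: 12 × 210, A = 2 520 mm², y = 123 mm, Ī = 9 261 000 mm⁴.
Top flange: 270 × 18, A = 4 860 mm², y = 237 mm, Ī = 131 220 mm⁴.
Hole (subtracted): ⌀4, A = 12.566 mm², y = 9 mm, Ī = 12.566 mm⁴.
Centroid: ȳ = ΣA·y / ΣA = 123.12 mm.
Transfer each piece to the horizontal axis through the centroid using Ī + A·d² with d = y − 123.12:
  bottom flange: d = -114.12 mm → contributes +63 421 669 mm⁴
  web: d = -0.11716 mm → contributes +9 261 035 mm⁴
  top flange: d = 113.88 mm → contributes +63 162 024 mm⁴
  hole: d = -114.12 mm → contributes −163 661 mm⁴
Total I = 135 681 067 mm⁴.

I_xx ≈ 1.36 × 10⁸ mm⁴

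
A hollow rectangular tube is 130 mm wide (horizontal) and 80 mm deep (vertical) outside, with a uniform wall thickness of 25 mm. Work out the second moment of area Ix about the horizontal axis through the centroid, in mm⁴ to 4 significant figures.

Ix ≈ 5.367 × 10⁶ mm⁴

Decompose the section into non-overlapping parts with the origin at the bottom-left of its bounding rectangle.
Outer rectangle: 130 × 80, A = 10 400 mm², y = 40 mm, Ī = 5 546 667 mm⁴.
Inner void (subtracted): 80 × 30, A = 2 400 mm², y = 40 mm, Ī = 180 000 mm⁴.
By symmetry the centroid is at mid-height, ȳ = 40 mm.
All pieces are centred on the horizontal axis through the centroid, so I = ΣĪ (holes subtracted) = 5 366 667 mm⁴.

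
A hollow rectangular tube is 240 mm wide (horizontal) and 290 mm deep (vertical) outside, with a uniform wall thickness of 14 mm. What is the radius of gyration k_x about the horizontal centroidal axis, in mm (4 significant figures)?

Split into non-overlapping primitives; take the origin at the lower-left of the bounding box.
Outer rectangle: 240 × 290, A = 69 600 mm², y = 145 mm, Ī = 487 780 000 mm⁴.
Inner void (subtracted): 212 × 262, A = 55 544 mm², y = 145 mm, Ī = 317 730 195 mm⁴.
By symmetry the centroid is at mid-height, ȳ = 145 mm.
All pieces are centred on the horizontal centroidal axis, so I = ΣĪ (holes subtracted) = 170 049 805 mm⁴.
Radius of gyration: k = √(I/A) = √(170 049 805 / 14 056) = 109.991 mm.

k_x ≈ 110.0 mm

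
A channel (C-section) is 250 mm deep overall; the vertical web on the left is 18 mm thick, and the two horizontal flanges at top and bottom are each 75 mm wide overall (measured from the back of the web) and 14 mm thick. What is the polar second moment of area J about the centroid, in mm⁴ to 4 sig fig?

J ≈ 4.790 × 10⁷ mm⁴

Break the section into simple shapes (no overlaps), measuring from the bottom-left corner of the bounding box.
Web: 18 × 250, A = 4 500 mm², y = 125 mm, Ī = 23 437 500 mm⁴.
Top flange (beyond web): 57 × 14, A = 798 mm², y = 243 mm, Ī = 13 034 mm⁴.
Bottom flange (beyond web): 57 × 14, A = 798 mm², y = 7 mm, Ī = 13 034 mm⁴.
By symmetry the centroid is at mid-height, ȳ = 125 mm.
Transfer each piece to the centroidal x-axis using Ī + A·d² with d = y − 125:
  web: d = 0 mm → contributes +23 437 500 mm⁴
  top flange (beyond web): d = 118 mm → contributes +11 124 386 mm⁴
  bottom flange (beyond web): d = -118 mm → contributes +11 124 386 mm⁴
Total I = 45 686 272 mm⁴.
For the y-axis: x̄ = 18.8179 mm.
Repeating about the centroidal y-axis gives I_y = 2 210 390 mm⁴.
Polar second moment: J = I_x + I_y = 47 896 662 mm⁴.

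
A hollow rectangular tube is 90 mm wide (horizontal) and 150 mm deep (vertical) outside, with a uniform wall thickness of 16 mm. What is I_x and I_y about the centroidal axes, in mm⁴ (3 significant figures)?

Break the section into simple shapes (no overlaps), measuring from the bottom-left corner of the bounding box.
Outer rectangle: 90 × 150, A = 13 500 mm², y = 75 mm, Ī = 25 312 500 mm⁴.
Inner void (subtracted): 58 × 118, A = 6 844 mm², y = 75 mm, Ī = 7 941 321 mm⁴.
By symmetry the centroid is at mid-height, ȳ = 75 mm.
All pieces are centred on the centroidal x-axis, so I = ΣĪ (holes subtracted) = 17 371 179 mm⁴.
Repeating about the centroidal y-axis gives I_y = 7 193 899 mm⁴.

I_x ≈ 1.74 × 10⁷ mm⁴, I_y ≈ 7.19 × 10⁶ mm⁴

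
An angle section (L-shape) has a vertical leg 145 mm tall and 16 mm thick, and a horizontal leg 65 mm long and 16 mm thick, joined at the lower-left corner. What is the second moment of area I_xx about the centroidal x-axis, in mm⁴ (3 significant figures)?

I_xx ≈ 6.52 × 10⁶ mm⁴

Split into non-overlapping primitives; take the origin at the lower-left of the bounding box.
Vertical leg: 16 × 145, A = 2 320 mm², y = 72.5 mm, Ī = 4 064 833 mm⁴.
Horizontal leg (remainder): 49 × 16, A = 784 mm², y = 8 mm, Ī = 16 725 mm⁴.
Centroid: ȳ = ΣA·y / ΣA = 56.209 mm.
Transfer each piece to the centroidal x-axis using Ī + A·d² with d = y − 56.209:
  vertical leg: d = 16.291 mm → contributes +4 680 572 mm⁴
  horizontal leg (remainder): d = -48.209 mm → contributes +1 838 808 mm⁴
Total I = 6 519 379 mm⁴.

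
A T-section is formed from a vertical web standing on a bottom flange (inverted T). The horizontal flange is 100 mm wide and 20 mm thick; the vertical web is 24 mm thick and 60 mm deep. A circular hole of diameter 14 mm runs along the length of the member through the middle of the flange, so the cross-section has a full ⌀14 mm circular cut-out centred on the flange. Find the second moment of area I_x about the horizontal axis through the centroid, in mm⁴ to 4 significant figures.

Treat the section as a set of non-overlapping primitives; coordinates are from the bounding-box lower-left.
Flange: 100 × 20, A = 2 000 mm², y = 10 mm, Ī = 66666.7 mm⁴.
Web: 24 × 60, A = 1 440 mm², y = 50 mm, Ī = 432 000 mm⁴.
Hole (subtracted): ⌀14, A = 153.938 mm², y = 10 mm, Ī = 1885.74 mm⁴.
Centroid: ȳ = ΣA·y / ΣA = 27.5286 mm.
Transfer each piece to the horizontal axis through the centroid using Ī + A·d² with d = y − 27.5286:
  flange: d = -17.5286 mm → contributes +681 169 mm⁴
  web: d = 22.4714 mm → contributes +1 159 149 mm⁴
  hole: d = -17.5286 mm → contributes −49183.4 mm⁴
Total I = 1 791 135 mm⁴.

I_x ≈ 1.791 × 10⁶ mm⁴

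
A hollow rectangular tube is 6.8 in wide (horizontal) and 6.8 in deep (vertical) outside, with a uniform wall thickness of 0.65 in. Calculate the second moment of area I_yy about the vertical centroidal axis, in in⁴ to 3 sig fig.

I_yy ≈ 102 in⁴

Decompose the section into non-overlapping parts with the origin at the bottom-left of its bounding rectangle.
Outer rectangle: 6.8 × 6.8, A = 46.24 in², x = 3.4 in, Ī = 178.18 in⁴.
Inner void (subtracted): 5.5 × 5.5, A = 30.25 in², x = 3.4 in, Ī = 76.255 in⁴.
By symmetry the centroid is at mid-width, x̄ = 3.4 in.
All pieces are centred on the vertical centroidal axis, so I = ΣĪ (holes subtracted) = 101.92 in⁴.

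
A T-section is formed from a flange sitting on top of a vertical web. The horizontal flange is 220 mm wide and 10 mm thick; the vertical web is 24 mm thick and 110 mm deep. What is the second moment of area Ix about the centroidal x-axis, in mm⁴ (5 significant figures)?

Treat the section as a set of non-overlapping primitives; coordinates are from the bounding-box lower-left.
Flange: 220 × 10, A = 2 200 mm², y = 115 mm, Ī = 18333.33 mm⁴.
Web: 24 × 110, A = 2 640 mm², y = 55 mm, Ī = 2 662 000 mm⁴.
Centroid: ȳ = ΣA·y / ΣA = 82.27273 mm.
Transfer each piece to the centroidal x-axis using Ī + A·d² with d = y − 82.27273:
  flange: d = 32.72727 mm → contributes +2 374 697 mm⁴
  web: d = -27.27273 mm → contributes +4 625 636 mm⁴
Total I = 7 000 333 mm⁴.

Ix ≈ 7.0003 × 10⁶ mm⁴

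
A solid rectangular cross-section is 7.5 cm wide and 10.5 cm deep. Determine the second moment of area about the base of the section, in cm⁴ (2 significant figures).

I_base ≈ 2900 cm⁴

The section: 7.5 × 10.5, A = 78.75 cm², y = 5.25 cm, Ī = 723.5 cm⁴.
Transfer it to the bottom edge using Ī + A·d² with d = y − 0:
  the section: d = 5.25 cm → contributes +2 894 cm⁴
Total I = 2 894 cm⁴.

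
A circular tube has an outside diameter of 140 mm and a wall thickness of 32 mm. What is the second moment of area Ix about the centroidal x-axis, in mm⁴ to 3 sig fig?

Treat the section as a set of non-overlapping primitives; coordinates are from the bounding-box lower-left.
Outer circle: ⌀140, A = 15 394 mm², y = 70 mm, Ī = 18 857 410 mm⁴.
Bore (subtracted): ⌀76, A = 4536.5 mm², y = 70 mm, Ī = 1 637 662 mm⁴.
By symmetry the centroid is at mid-height, ȳ = 70 mm.
All pieces are centred on the centroidal x-axis, so I = ΣĪ (holes subtracted) = 17 219 748 mm⁴.

Ix ≈ 1.72 × 10⁷ mm⁴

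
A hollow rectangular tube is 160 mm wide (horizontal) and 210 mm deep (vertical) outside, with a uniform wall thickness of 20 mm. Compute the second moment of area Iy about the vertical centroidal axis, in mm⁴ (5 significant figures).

Iy ≈ 4.7200 × 10⁷ mm⁴

Break the section into simple shapes (no overlaps), measuring from the bottom-left corner of the bounding box.
Outer rectangle: 160 × 210, A = 33 600 mm², x = 80 mm, Ī = 71 680 000 mm⁴.
Inner void (subtracted): 120 × 170, A = 20 400 mm², x = 80 mm, Ī = 24 480 000 mm⁴.
By symmetry the centroid is at mid-width, x̄ = 80 mm.
All pieces are centred on the vertical centroidal axis, so I = ΣĪ (holes subtracted) = 47 200 000 mm⁴.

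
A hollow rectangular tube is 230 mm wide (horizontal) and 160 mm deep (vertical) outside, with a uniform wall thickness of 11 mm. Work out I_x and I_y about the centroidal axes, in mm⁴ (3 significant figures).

Treat the section as a set of non-overlapping primitives; coordinates are from the bounding-box lower-left.
Outer rectangle: 230 × 160, A = 36 800 mm², y = 80 mm, Ī = 78 506 667 mm⁴.
Inner void (subtracted): 208 × 138, A = 28 704 mm², y = 80 mm, Ī = 45 553 248 mm⁴.
By symmetry the centroid is at mid-height, ȳ = 80 mm.
All pieces are centred on the centroidal x-axis, so I = ΣĪ (holes subtracted) = 32 953 419 mm⁴.
Repeating about the centroidal y-axis gives I_y = 58 739 179 mm⁴.

I_x ≈ 3.30 × 10⁷ mm⁴, I_y ≈ 5.87 × 10⁷ mm⁴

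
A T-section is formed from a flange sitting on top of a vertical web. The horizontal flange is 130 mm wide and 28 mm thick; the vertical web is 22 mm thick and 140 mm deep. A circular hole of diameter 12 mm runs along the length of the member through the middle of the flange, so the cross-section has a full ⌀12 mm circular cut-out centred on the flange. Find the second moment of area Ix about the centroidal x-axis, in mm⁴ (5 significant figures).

Treat the section as a set of non-overlapping primitives; coordinates are from the bounding-box lower-left.
Flange: 130 × 28, A = 3 640 mm², y = 154 mm, Ī = 237813.3 mm⁴.
Web: 22 × 140, A = 3 080 mm², y = 70 mm, Ī = 5 030 667 mm⁴.
Hole (subtracted): ⌀12, A = 113.0973 mm², y = 154 mm, Ī = 1017.876 mm⁴.
Centroid: ȳ = ΣA·y / ΣA = 114.841 mm.
Transfer each piece to the centroidal x-axis using Ī + A·d² with d = y − 114.841:
  flange: d = 39.15905 mm → contributes +5 819 502 mm⁴
  web: d = -44.84095 mm → contributes +11 223 657 mm⁴
  hole: d = 39.15905 mm → contributes −174444.8 mm⁴
Total I = 16 868 714 mm⁴.

Ix ≈ 1.6869 × 10⁷ mm⁴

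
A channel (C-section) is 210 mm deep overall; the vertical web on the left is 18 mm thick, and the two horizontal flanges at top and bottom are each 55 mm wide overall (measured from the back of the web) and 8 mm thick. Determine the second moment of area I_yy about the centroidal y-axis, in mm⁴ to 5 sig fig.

Split into non-overlapping primitives; take the origin at the lower-left of the bounding box.
Web: 18 × 210, A = 3 780 mm², x = 9 mm, Ī = 102 060 mm⁴.
Top flange (beyond web): 37 × 8, A = 296 mm², x = 36.5 mm, Ī = 33768.67 mm⁴.
Bottom flange (beyond web): 37 × 8, A = 296 mm², x = 36.5 mm, Ī = 33768.67 mm⁴.
Centroid: x̄ = ΣA·x / ΣA = 12.7237 mm.
Transfer each piece to the centroidal y-axis using Ī + A·d² with d = x − 12.7237:
  web: d = -3.723696 mm → contributes +154473.2 mm⁴
  top flange (beyond web): d = 23.7763 mm → contributes +201101.2 mm⁴
  bottom flange (beyond web): d = 23.7763 mm → contributes +201101.2 mm⁴
Total I = 556675.6 mm⁴.

I_yy ≈ 5.5668 × 10⁵ mm⁴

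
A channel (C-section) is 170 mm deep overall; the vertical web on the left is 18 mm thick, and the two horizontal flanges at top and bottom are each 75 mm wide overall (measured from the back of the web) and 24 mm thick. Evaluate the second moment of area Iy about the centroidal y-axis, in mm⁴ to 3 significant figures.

Iy ≈ 2.85 × 10⁶ mm⁴

Treat the section as a set of non-overlapping primitives; coordinates are from the bounding-box lower-left.
Web: 18 × 170, A = 3 060 mm², x = 9 mm, Ī = 82 620 mm⁴.
Top flange (beyond web): 57 × 24, A = 1 368 mm², x = 46.5 mm, Ī = 370 386 mm⁴.
Bottom flange (beyond web): 57 × 24, A = 1 368 mm², x = 46.5 mm, Ī = 370 386 mm⁴.
Centroid: x̄ = ΣA·x / ΣA = 26.702 mm.
Transfer each piece to the centroidal y-axis using Ī + A·d² with d = x − 26.702:
  web: d = -17.702 mm → contributes +1 041 489 mm⁴
  top flange (beyond web): d = 19.798 mm → contributes +906 596 mm⁴
  bottom flange (beyond web): d = 19.798 mm → contributes +906 596 mm⁴
Total I = 2 854 681 mm⁴.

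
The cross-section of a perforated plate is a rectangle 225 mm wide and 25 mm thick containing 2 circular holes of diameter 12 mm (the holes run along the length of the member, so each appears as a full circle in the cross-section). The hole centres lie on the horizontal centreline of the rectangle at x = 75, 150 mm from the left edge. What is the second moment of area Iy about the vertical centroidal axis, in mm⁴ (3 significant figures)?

Iy ≈ 2.34 × 10⁷ mm⁴

Treat the section as a set of non-overlapping primitives; coordinates are from the bounding-box lower-left.
Plate: 225 × 25, A = 5 625 mm², x = 112.5 mm, Ī = 23 730 469 mm⁴.
Hole 1 (subtracted): ⌀12, A = 113.1 mm², x = 75 mm, Ī = 1017.9 mm⁴.
Hole 2 (subtracted): ⌀12, A = 113.1 mm², x = 150 mm, Ī = 1017.9 mm⁴.
By symmetry the centroid is at mid-width, x̄ = 112.5 mm.
Transfer each piece to the vertical centroidal axis using Ī + A·d² with d = x − 112.5:
  plate: d = 0 mm → contributes +23 730 469 mm⁴
  hole 1: d = -37.5 mm → contributes −160 061 mm⁴
  hole 2: d = 37.5 mm → contributes −160 061 mm⁴
Total I = 23 410 347 mm⁴.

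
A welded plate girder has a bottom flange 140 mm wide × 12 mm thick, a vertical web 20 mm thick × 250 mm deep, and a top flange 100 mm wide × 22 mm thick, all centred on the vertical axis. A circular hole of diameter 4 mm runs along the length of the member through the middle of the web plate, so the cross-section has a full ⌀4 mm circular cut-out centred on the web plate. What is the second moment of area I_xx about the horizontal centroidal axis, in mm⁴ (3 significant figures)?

Treat the section as a set of non-overlapping primitives; coordinates are from the bounding-box lower-left.
Bottom plate: 140 × 12, A = 1 680 mm², y = 6 mm, Ī = 20 160 mm⁴.
Web plate: 20 × 250, A = 5 000 mm², y = 137 mm, Ī = 26 041 667 mm⁴.
Top plate: 100 × 22, A = 2 200 mm², y = 273 mm, Ī = 88 733 mm⁴.
Hole (subtracted): ⌀4, A = 12.566 mm², y = 137 mm, Ī = 12.566 mm⁴.
Centroid: ȳ = ΣA·y / ΣA = 145.92 mm.
Transfer each piece to the horizontal centroidal axis using Ī + A·d² with d = y − 145.92:
  bottom plate: d = -139.92 mm → contributes +32 911 731 mm⁴
  web plate: d = -8.9225 mm → contributes +26 439 725 mm⁴
  top plate: d = 127.08 mm → contributes +35 615 833 mm⁴
  hole: d = -8.9225 mm → contributes −1 013 mm⁴
Total I = 94 966 276 mm⁴.

I_xx ≈ 9.50 × 10⁷ mm⁴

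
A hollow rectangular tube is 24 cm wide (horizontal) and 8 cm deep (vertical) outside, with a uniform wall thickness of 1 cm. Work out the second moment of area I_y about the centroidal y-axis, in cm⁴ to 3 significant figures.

Treat the section as a set of non-overlapping primitives; coordinates are from the bounding-box lower-left.
Outer rectangle: 24 × 8, A = 192 cm², x = 12 cm, Ī = 9 216 cm⁴.
Inner void (subtracted): 22 × 6, A = 132 cm², x = 12 cm, Ī = 5 324 cm⁴.
By symmetry the centroid is at mid-width, x̄ = 12 cm.
All pieces are centred on the centroidal y-axis, so I = ΣĪ (holes subtracted) = 3 892 cm⁴.

I_y ≈ 3890 cm⁴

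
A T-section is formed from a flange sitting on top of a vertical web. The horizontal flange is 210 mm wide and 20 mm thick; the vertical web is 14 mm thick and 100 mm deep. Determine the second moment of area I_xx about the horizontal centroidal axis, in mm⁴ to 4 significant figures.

Decompose the section into non-overlapping parts with the origin at the bottom-left of its bounding rectangle.
Flange: 210 × 20, A = 4 200 mm², y = 110 mm, Ī = 140 000 mm⁴.
Web: 14 × 100, A = 1 400 mm², y = 50 mm, Ī = 1 166 667 mm⁴.
Centroid: ȳ = ΣA·y / ΣA = 95 mm.
Transfer each piece to the horizontal centroidal axis using Ī + A·d² with d = y − 95:
  flange: d = 15 mm → contributes +1 085 000 mm⁴
  web: d = -45 mm → contributes +4 001 667 mm⁴
Total I = 5 086 667 mm⁴.

I_xx ≈ 5.087 × 10⁶ mm⁴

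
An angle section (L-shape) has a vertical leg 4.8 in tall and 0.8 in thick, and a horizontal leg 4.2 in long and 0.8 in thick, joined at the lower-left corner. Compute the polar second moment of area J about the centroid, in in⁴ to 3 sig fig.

J ≈ 23.7 in⁴

Treat the section as a set of non-overlapping primitives; coordinates are from the bounding-box lower-left.
Vertical leg: 0.8 × 4.8, A = 3.84 in², y = 2.4 in, Ī = 7.3728 in⁴.
Horizontal leg (remainder): 3.4 × 0.8, A = 2.72 in², y = 0.4 in, Ī = 0.14507 in⁴.
Centroid: ȳ = ΣA·y / ΣA = 1.5707 in.
Transfer each piece to the centroidal x-axis using Ī + A·d² with d = y − 1.5707:
  vertical leg: d = 0.82927 in → contributes +10.014 in⁴
  horizontal leg (remainder): d = -1.1707 in → contributes +3.8731 in⁴
Total I = 13.887 in⁴.
For the y-axis: x̄ = 1.2707 in.
Repeating about the centroidal y-axis gives I_y = 9.8466 in⁴.
Polar second moment: J = I_x + I_y = 23.733 in⁴.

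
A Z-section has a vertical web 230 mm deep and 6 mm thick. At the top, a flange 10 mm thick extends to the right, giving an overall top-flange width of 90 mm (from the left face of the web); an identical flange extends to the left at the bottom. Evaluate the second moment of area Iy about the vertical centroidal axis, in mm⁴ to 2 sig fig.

Iy ≈ 4.4 × 10⁶ mm⁴

Decompose the section into non-overlapping parts with the origin at the bottom-left of its bounding rectangle.
Web: 6 × 230, A = 1 380 mm², x = 87 mm, Ī = 4 140 mm⁴.
Top flange (beyond web): 84 × 10, A = 840 mm², x = 132 mm, Ī = 493 920 mm⁴.
Bottom flange (beyond web): 84 × 10, A = 840 mm², x = 42 mm, Ī = 493 920 mm⁴.
Centroid: x̄ = ΣA·x / ΣA = 87 mm.
Transfer each piece to the vertical centroidal axis using Ī + A·d² with d = x − 87:
  web: d = 0 mm → contributes +4 140 mm⁴
  top flange (beyond web): d = 45 mm → contributes +2 194 920 mm⁴
  bottom flange (beyond web): d = -45 mm → contributes +2 194 920 mm⁴
Total I = 4 393 980 mm⁴.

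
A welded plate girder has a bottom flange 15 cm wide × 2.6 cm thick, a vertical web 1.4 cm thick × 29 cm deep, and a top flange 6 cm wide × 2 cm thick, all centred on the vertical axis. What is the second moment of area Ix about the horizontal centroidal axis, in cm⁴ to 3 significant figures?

Ix ≈ 1.35 × 10⁴ cm⁴

Decompose the section into non-overlapping parts with the origin at the bottom-left of its bounding rectangle.
Bottom plate: 15 × 2.6, A = 39 cm², y = 1.3 cm, Ī = 21.97 cm⁴.
Web plate: 1.4 × 29, A = 40.6 cm², y = 17.1 cm, Ī = 2845.4 cm⁴.
Top plate: 6 × 2, A = 12 cm², y = 32.6 cm, Ī = 4 cm⁴.
Centroid: ȳ = ΣA·y / ΣA = 12.403 cm.
Transfer each piece to the horizontal centroidal axis using Ī + A·d² with d = y − 12.403:
  bottom plate: d = -11.103 cm → contributes +4830.2 cm⁴
  web plate: d = 4.6965 cm → contributes +3740.9 cm⁴
  top plate: d = 20.197 cm → contributes +4898.8 cm⁴
Total I = 13 470 cm⁴.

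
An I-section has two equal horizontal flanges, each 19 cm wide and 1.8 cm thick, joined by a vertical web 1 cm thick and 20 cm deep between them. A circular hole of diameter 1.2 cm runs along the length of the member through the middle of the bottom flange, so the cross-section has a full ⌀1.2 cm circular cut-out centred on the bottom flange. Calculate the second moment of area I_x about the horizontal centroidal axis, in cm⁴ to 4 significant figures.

Treat the section as a set of non-overlapping primitives; coordinates are from the bounding-box lower-left.
Bottom flange: 19 × 1.8, A = 34.2 cm², y = 0.9 cm, Ī = 9.234 cm⁴.
Web: 1 × 20, A = 20 cm², y = 11.8 cm, Ī = 666.667 cm⁴.
Top flange: 19 × 1.8, A = 34.2 cm², y = 22.7 cm, Ī = 9.234 cm⁴.
Hole (subtracted): ⌀1.2, A = 1.13097 cm², y = 0.9 cm, Ī = 0.101788 cm⁴.
Centroid: ȳ = ΣA·y / ΣA = 11.9413 cm.
Transfer each piece to the horizontal centroidal axis using Ī + A·d² with d = y − 11.9413:
  bottom flange: d = -11.0413 cm → contributes +4178.54 cm⁴
  web: d = -0.14126 cm → contributes +667.066 cm⁴
  top flange: d = 10.7587 cm → contributes +3967.9 cm⁴
  hole: d = -11.0413 cm → contributes −137.978 cm⁴
Total I = 8675.52 cm⁴.

I_x ≈ 8676 cm⁴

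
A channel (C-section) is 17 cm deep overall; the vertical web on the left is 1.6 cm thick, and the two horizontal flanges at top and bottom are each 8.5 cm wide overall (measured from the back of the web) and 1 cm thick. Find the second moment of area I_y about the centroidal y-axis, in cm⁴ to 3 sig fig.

Decompose the section into non-overlapping parts with the origin at the bottom-left of its bounding rectangle.
Web: 1.6 × 17, A = 27.2 cm², x = 0.8 cm, Ī = 5.8027 cm⁴.
Top flange (beyond web): 6.9 × 1, A = 6.9 cm², x = 5.05 cm, Ī = 27.376 cm⁴.
Bottom flange (beyond web): 6.9 × 1, A = 6.9 cm², x = 5.05 cm, Ī = 27.376 cm⁴.
Centroid: x̄ = ΣA·x / ΣA = 2.2305 cm.
Transfer each piece to the centroidal y-axis using Ī + A·d² with d = x − 2.2305:
  web: d = -1.4305 cm → contributes +61.462 cm⁴
  top flange (beyond web): d = 2.8195 cm → contributes +82.228 cm⁴
  bottom flange (beyond web): d = 2.8195 cm → contributes +82.228 cm⁴
Total I = 225.92 cm⁴.

I_y ≈ 226 cm⁴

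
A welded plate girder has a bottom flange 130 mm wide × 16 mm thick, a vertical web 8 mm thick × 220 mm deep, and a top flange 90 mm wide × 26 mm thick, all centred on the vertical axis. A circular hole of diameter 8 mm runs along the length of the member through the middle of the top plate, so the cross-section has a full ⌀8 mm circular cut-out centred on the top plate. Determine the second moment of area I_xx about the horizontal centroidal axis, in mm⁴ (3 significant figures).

Split into non-overlapping primitives; take the origin at the lower-left of the bounding box.
Bottom plate: 130 × 16, A = 2 080 mm², y = 8 mm, Ī = 44 373 mm⁴.
Web plate: 8 × 220, A = 1 760 mm², y = 126 mm, Ī = 7 098 667 mm⁴.
Top plate: 90 × 26, A = 2 340 mm², y = 249 mm, Ī = 131 820 mm⁴.
Hole (subtracted): ⌀8, A = 50.265 mm², y = 249 mm, Ī = 201.06 mm⁴.
Centroid: ȳ = ΣA·y / ΣA = 131.91 mm.
Transfer each piece to the horizontal centroidal axis using Ī + A·d² with d = y − 131.91:
  bottom plate: d = -123.91 mm → contributes +31 977 574 mm⁴
  web plate: d = -5.9052 mm → contributes +7 160 040 mm⁴
  top plate: d = 117.09 mm → contributes +32 216 006 mm⁴
  hole: d = 117.09 mm → contributes −689 401 mm⁴
Total I = 70 664 220 mm⁴.

I_xx ≈ 7.07 × 10⁷ mm⁴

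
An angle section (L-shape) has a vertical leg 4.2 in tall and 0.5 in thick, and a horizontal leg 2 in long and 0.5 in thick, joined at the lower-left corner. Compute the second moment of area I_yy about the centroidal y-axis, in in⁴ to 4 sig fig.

Decompose the section into non-overlapping parts with the origin at the bottom-left of its bounding rectangle.
Vertical leg: 0.5 × 4.2, A = 2.1 in², x = 0.25 in, Ī = 0.04375 in⁴.
Horizontal leg (remainder): 1.5 × 0.5, A = 0.75 in², x = 1.25 in, Ī = 0.140625 in⁴.
Centroid: x̄ = ΣA·x / ΣA = 0.513158 in.
Transfer each piece to the centroidal y-axis using Ī + A·d² with d = x − 0.513158:
  vertical leg: d = -0.263158 in → contributes +0.189179 in⁴
  horizontal leg (remainder): d = 0.736842 in → contributes +0.547827 in⁴
Total I = 0.737007 in⁴.

I_yy ≈ 0.7370 in⁴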